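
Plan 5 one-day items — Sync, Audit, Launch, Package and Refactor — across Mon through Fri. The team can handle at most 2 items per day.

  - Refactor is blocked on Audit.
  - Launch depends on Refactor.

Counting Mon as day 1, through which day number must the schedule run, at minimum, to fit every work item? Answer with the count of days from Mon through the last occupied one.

The precedence chain requires at least 3 distinct days.
With at most 2 per day and 5 work items, at least 3 days are needed.
3 works (last occupied day: Wed): for example Sync in Mon; Launch in Wed; Package in Tue; Refactor in Tue; Audit in Mon.

3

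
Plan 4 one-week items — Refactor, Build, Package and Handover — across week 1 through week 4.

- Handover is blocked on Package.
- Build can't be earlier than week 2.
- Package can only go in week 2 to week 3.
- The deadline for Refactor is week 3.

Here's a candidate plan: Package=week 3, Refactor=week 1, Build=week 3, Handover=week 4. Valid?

Valid

The deadline for Refactor is week 3 — holds.
Build can't be earlier than week 2 — holds.
Handover is blocked on Package — holds.
Package can only go in week 2 to week 3 — holds.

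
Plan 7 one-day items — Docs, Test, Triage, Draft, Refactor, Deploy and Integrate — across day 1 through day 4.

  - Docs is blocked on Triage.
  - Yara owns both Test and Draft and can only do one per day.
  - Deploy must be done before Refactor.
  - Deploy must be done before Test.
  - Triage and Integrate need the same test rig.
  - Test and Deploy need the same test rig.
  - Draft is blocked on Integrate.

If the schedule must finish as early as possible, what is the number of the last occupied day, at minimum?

day 3

The precedence chain requires at least 2 distinct days.
Could 2 days be enough, i.e. nothing placed later than day 2? No: Refactor must come after Deploy (at day 1 or later) → {day 2}; Deploy must come before Refactor (at day 2 or earlier) → {day 1}; Draft must come after Integrate (at day 1 or later) → {day 2}; Test must come after Deploy (at day 1 or later) → {day 2}; Draft can't share with Test (day 2) → nothing is left.
So 2 days is not enough.
3 works (last occupied day: day 3): for example Draft in day 3, Deploy in day 1, Integrate in day 2, Refactor in day 2, Triage in day 1, Test in day 2, Docs in day 2.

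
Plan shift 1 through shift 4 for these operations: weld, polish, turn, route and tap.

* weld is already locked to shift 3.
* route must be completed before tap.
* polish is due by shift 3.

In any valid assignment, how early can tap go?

shift 2

Precedence pushes tap to at least shift 2.
tap at shift 2 is achievable: turn -> shift 1, weld -> shift 3, route -> shift 1, polish -> shift 1, tap -> shift 2.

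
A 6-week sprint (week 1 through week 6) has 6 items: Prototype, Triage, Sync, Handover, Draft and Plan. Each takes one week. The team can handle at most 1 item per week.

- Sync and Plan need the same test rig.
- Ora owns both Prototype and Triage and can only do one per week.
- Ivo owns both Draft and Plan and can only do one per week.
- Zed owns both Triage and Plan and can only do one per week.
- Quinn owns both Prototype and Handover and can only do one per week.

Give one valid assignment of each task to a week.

Plan -> week 6; Handover -> week 4; Draft -> week 5; Sync -> week 3; Prototype -> week 1; Triage -> week 2

Checking: Sync(week 3) != Plan(week 6); Draft(week 5) != Plan(week 6); Prototype(week 1) != Handover(week 4); Prototype(week 1) != Triage(week 2); Triage(week 2) != Plan(week 6); max 1 per week (cap 1).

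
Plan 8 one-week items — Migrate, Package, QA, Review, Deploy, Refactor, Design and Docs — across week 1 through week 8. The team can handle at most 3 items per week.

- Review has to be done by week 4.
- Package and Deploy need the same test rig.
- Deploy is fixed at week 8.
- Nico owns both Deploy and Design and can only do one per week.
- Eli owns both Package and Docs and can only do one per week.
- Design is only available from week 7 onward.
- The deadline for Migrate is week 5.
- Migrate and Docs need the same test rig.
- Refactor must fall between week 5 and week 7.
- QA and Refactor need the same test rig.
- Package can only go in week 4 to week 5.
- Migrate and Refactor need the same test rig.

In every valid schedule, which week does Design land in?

week 7

Design's window is week 7–week 8.
Deploy is fixed at week 8, and Design can't share a week with Deploy.
So Design must be week 7.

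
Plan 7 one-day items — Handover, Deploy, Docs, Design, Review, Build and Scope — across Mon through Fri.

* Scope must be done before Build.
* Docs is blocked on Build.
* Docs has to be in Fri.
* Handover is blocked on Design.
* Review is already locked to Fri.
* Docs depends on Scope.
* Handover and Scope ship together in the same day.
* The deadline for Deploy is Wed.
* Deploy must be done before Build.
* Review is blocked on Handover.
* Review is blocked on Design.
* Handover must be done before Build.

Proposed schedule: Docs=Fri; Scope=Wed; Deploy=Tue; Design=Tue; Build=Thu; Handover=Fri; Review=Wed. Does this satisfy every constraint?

No — it violates: Review is blocked on Handover

Scope must be done before Build — holds.
Review is already locked to Fri — violated.
Docs is blocked on Build — holds.
Handover and Scope ship together in the same day — violated.
Docs has to be in Fri — holds.
The deadline for Deploy is Wed — holds.
Review is blocked on Handover — violated.
Review is blocked on Design — holds.
Deploy must be done before Build — holds.
Docs depends on Scope — holds.
Handover must be done before Build — violated.
Handover is blocked on Design — holds.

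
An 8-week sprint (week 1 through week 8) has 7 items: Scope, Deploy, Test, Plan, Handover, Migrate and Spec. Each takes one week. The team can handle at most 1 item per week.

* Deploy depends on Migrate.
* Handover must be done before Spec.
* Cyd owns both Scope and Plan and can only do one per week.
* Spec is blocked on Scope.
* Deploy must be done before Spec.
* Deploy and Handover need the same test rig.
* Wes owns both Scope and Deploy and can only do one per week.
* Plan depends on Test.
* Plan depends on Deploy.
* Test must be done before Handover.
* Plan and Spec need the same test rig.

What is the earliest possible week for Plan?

Precedence pushes Plan to at least week 3.
Plan at week 4 is achievable: Plan -> week 4, Scope -> week 6, Test -> week 3, Spec -> week 7, Deploy -> week 2, Handover -> week 5, Migrate -> week 1.
Nothing earlier works — the conflict and capacity constraints rule out every week before week 4.

week 4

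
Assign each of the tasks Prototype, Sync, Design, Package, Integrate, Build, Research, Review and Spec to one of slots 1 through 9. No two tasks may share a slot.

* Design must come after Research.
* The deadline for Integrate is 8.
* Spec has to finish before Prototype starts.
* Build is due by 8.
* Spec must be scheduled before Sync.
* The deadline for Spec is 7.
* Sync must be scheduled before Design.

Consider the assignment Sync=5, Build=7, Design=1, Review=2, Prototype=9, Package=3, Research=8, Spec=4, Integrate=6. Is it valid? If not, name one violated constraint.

Build is due by 8 — holds.
No two tasks may share a slot — holds.
The deadline for Integrate is 8 — holds.
Sync must be scheduled before Design — violated.
The deadline for Spec is 7 — holds.
Design must come after Research — violated.
Spec must be scheduled before Sync — holds.
Spec has to finish before Prototype starts — holds.

No. Design must come after Research is not satisfied.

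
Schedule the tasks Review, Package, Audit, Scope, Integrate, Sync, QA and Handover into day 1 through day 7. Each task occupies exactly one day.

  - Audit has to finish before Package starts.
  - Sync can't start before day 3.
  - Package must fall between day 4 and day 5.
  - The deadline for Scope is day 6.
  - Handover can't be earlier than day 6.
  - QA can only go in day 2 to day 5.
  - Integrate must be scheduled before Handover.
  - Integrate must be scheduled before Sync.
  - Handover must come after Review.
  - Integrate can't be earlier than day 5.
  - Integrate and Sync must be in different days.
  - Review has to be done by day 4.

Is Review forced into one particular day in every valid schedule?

No

Review can be day 1 (e.g. Scope -> day 1, Integrate -> day 5, Sync -> day 6, QA -> day 2, Package -> day 4, Audit -> day 1, Review -> day 1, Handover -> day 6) or day 2 (e.g. Audit in day 1; Integrate in day 5; Sync in day 6; Review in day 2; QA in day 2; Handover in day 6; Package in day 4; Scope in day 1).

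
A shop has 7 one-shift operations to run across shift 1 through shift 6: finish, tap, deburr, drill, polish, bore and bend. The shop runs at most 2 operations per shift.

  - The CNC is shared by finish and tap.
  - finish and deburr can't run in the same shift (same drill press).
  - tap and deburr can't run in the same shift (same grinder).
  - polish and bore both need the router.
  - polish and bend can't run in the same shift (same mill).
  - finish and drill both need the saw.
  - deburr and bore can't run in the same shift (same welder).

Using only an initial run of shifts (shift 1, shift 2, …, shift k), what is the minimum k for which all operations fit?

With at most 2 per shift and 7 operations, at least 4 shifts are needed.
4 works (last occupied shift: shift 4): for example bore -> shift 4; deburr -> shift 3; tap -> shift 2; bend -> shift 3; drill -> shift 2; finish -> shift 1; polish -> shift 1.

4 shifts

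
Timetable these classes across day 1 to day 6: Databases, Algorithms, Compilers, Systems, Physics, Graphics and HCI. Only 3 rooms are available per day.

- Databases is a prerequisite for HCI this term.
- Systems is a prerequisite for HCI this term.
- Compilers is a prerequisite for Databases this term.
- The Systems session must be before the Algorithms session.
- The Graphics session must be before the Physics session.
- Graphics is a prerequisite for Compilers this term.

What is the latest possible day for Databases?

day 5

Precedence pushes Databases to at least day 3; downstream work caps Databases at day 5.
Databases at day 5 is achievable: Systems=day 1, Physics=day 2, Graphics=day 1, Databases=day 5, Compilers=day 2, HCI=day 6, Algorithms=day 2.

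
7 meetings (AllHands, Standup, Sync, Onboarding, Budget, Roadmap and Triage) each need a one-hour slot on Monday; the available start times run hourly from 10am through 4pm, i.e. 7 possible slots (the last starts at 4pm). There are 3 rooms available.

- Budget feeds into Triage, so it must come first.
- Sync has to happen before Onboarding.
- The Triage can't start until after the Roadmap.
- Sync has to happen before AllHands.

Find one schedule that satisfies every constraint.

Standup -> 12pm; Budget -> 10am; Sync -> 10am; Onboarding -> 11am; Roadmap -> 10am; Triage -> 11am; AllHands -> 11am

Checking: Roadmap(10am) before Triage(11am); Sync(10am) before Onboarding(11am); Sync(10am) before AllHands(11am); Budget(10am) before Triage(11am); max 3 per slot (cap 3).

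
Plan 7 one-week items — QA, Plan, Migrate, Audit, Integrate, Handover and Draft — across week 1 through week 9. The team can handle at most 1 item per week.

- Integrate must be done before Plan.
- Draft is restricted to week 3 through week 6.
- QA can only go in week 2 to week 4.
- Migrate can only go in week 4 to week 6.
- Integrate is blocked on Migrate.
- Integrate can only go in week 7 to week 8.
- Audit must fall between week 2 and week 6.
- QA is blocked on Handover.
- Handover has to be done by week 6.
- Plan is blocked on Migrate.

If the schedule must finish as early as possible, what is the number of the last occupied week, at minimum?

week 8

The precedence chain requires at least 3 distinct weeks.
With at most 1 per week and 7 work items, at least 7 weeks are needed.
Propagating the time windows through the other constraints, Plan can't land before week 8, so the schedule must run through at least week 8.
8 works (last occupied week: week 8): for example Audit=week 5, Integrate=week 7, Migrate=week 4, Handover=week 1, QA=week 2, Draft=week 3, Plan=week 8.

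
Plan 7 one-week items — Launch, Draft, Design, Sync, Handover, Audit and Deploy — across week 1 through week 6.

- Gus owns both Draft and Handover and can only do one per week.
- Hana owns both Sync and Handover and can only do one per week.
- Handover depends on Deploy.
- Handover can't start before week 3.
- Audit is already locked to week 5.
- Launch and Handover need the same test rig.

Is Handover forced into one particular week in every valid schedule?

Handover can be week 3 (e.g. Handover in week 3; Deploy in week 1; Audit in week 5; Sync in week 1; Draft in week 1; Launch in week 1; Design in week 1) or week 4 (e.g. Draft in week 1; Handover in week 4; Deploy in week 1; Sync in week 1; Design in week 1; Audit in week 5; Launch in week 1).

No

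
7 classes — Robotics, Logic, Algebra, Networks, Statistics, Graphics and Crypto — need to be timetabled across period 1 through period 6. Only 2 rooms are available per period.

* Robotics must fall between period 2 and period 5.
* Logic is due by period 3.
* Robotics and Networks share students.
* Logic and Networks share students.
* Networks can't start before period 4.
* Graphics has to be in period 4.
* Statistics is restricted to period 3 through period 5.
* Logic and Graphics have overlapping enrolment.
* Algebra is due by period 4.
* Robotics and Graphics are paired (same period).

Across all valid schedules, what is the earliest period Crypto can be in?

period 1

Crypto at period 1 is achievable: Robotics in period 4; Crypto in period 1; Statistics in period 3; Graphics in period 4; Algebra in period 2; Networks in period 5; Logic in period 1.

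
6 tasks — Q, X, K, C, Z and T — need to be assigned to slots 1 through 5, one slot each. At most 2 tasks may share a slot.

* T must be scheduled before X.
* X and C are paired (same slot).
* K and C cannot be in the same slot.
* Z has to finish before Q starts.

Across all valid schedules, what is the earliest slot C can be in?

C must be in the same slot as X, which can't be before 2, so C is at least 2.
C at 2 is achievable: X -> 2; C -> 2; K -> 3; Z -> 1; T -> 1; Q -> 3.

2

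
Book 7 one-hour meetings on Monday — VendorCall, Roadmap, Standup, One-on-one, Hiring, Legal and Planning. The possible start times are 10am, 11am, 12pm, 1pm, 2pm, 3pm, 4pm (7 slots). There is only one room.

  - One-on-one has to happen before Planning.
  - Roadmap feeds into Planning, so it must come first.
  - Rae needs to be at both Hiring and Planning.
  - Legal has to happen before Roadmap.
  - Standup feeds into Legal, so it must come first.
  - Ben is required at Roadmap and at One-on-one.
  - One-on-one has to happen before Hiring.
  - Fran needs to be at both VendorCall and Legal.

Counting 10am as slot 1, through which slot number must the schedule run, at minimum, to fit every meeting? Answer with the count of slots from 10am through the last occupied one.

7

The precedence chain requires at least 4 distinct slots.
With at most 1 per slot and 7 meetings, at least 7 slots are needed.
7 works (last occupied slot: 4pm): for example Hiring in 3pm; VendorCall in 4pm; Standup in 10am; One-on-one in 1pm; Planning in 2pm; Roadmap in 12pm; Legal in 11am.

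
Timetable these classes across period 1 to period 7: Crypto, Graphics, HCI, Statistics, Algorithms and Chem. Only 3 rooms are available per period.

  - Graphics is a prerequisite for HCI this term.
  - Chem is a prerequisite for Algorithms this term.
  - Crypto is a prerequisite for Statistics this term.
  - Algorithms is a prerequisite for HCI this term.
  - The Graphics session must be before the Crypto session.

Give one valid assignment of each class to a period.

HCI -> period 3, Crypto -> period 2, Statistics -> period 3, Chem -> period 1, Graphics -> period 1, Algorithms -> period 2

Checking: Chem(period 1) before Algorithms(period 2); Graphics(period 1) before HCI(period 3); Crypto(period 2) before Statistics(period 3); Algorithms(period 2) before HCI(period 3); Graphics(period 1) before Crypto(period 2); max 2 per period (cap 3).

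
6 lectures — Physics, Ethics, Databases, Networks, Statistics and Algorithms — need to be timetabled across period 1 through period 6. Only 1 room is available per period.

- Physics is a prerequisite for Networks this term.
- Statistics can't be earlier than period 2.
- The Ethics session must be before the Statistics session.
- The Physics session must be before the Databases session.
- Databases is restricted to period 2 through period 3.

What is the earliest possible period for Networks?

period 2

Precedence pushes Networks to at least period 2.
Networks at period 2 is achievable: Algorithms -> period 6, Physics -> period 1, Ethics -> period 4, Databases -> period 3, Statistics -> period 5, Networks -> period 2.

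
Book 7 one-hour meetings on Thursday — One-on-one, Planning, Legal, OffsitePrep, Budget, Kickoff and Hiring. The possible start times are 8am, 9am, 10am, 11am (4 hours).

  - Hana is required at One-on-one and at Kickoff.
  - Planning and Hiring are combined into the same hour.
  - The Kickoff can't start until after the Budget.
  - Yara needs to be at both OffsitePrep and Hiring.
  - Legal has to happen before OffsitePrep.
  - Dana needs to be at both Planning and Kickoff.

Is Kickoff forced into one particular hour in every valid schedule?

Kickoff can be 9am (e.g. Budget=8am, Kickoff=9am, Legal=8am, One-on-one=8am, Hiring=8am, Planning=8am, OffsitePrep=9am) or 10am (e.g. Budget=8am, Hiring=8am, Legal=8am, Planning=8am, OffsitePrep=9am, Kickoff=10am, One-on-one=8am).

No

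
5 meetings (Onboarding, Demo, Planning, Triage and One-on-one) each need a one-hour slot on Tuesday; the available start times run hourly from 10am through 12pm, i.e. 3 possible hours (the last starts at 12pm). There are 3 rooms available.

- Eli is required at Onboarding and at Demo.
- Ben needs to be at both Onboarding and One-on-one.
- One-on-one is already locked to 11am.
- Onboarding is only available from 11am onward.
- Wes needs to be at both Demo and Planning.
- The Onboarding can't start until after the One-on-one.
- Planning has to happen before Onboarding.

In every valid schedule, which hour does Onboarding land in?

12pm

Onboarding's window is 11am–12pm.
One-on-one is fixed at 11am, and Onboarding can't share a hour with One-on-one.
So Onboarding must be 12pm.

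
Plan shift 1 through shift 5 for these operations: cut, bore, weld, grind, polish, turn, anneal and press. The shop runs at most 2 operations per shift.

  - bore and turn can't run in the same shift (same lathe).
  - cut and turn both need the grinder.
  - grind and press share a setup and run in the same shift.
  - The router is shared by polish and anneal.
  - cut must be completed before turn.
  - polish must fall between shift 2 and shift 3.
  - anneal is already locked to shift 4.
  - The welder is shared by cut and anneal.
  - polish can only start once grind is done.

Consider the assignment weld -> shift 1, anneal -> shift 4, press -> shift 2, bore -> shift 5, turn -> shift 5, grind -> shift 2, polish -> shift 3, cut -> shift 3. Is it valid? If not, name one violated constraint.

polish can only start once grind is done — holds.
cut must be completed before turn — holds.
anneal is already locked to shift 4 — holds.
bore and turn can't run in the same shift (same lathe) — violated.
grind and press share a setup and run in the same shift — holds.
The shop runs at most 2 operations per shift — holds.
cut and turn both need the grinder — holds.
The router is shared by polish and anneal — holds.
The welder is shared by cut and anneal — holds.
polish must fall between shift 2 and shift 3 — holds.

No. bore and turn can't run in the same shift (same lathe) is not satisfied.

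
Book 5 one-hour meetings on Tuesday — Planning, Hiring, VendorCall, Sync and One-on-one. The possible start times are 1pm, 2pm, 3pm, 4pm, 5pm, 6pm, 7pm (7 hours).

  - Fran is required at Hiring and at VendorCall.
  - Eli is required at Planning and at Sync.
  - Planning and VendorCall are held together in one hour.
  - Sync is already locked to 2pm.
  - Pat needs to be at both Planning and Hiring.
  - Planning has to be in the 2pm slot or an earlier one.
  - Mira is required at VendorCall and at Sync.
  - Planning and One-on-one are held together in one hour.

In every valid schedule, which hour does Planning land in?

1pm

Planning's window is 1pm–2pm.
Sync is fixed at 2pm, and Planning can't share a hour with Sync.
So Planning must be 1pm.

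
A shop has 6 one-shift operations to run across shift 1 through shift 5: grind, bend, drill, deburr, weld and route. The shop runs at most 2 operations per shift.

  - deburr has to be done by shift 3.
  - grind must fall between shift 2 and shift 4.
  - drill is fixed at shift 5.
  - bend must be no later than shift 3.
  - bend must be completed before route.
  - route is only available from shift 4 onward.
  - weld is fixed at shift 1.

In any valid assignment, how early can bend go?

shift 1

Bend's own window allows nothing later than shift 3.
bend at shift 1 is achievable: grind -> shift 2; drill -> shift 5; bend -> shift 1; deburr -> shift 2; weld -> shift 1; route -> shift 4.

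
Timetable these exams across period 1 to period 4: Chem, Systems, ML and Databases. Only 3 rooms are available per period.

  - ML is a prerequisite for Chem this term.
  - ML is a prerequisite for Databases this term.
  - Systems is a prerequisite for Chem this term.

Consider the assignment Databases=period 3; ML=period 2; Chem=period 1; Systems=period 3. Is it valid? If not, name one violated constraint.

No. Systems is a prerequisite for Chem this term is not satisfied.

Systems is a prerequisite for Chem this term — violated.
ML is a prerequisite for Chem this term — violated.
Only 3 rooms are available per period — holds.
ML is a prerequisite for Databases this term — holds.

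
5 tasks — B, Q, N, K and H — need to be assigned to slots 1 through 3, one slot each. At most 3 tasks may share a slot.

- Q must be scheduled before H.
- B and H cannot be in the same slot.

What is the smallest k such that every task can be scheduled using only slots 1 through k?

2 slots

The precedence chain requires at least 2 distinct slots.
With at most 3 per slot and 5 tasks, at least 2 slots are needed.
2 works (last occupied slot: 2): for example Q in 1, N in 1, B in 1, K in 2, H in 2.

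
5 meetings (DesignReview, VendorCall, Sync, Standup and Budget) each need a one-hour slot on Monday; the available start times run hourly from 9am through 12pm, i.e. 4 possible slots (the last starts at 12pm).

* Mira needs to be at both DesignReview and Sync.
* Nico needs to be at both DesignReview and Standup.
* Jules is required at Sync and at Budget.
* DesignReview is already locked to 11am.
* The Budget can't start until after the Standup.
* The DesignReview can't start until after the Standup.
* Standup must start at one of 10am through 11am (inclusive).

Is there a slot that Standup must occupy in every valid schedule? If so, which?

Standup's window is 10am–11am.
DesignReview is fixed at 11am, and Standup can't share a slot with DesignReview.
So Standup must be 10am.

10am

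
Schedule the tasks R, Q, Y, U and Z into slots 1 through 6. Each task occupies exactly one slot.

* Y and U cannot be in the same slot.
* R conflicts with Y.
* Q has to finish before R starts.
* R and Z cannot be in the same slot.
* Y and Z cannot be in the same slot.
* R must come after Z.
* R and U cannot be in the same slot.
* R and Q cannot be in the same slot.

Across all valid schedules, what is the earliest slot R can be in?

2

Precedence pushes R to at least 2.
R at 2 is achievable: Q -> 1; U -> 1; Z -> 1; R -> 2; Y -> 3.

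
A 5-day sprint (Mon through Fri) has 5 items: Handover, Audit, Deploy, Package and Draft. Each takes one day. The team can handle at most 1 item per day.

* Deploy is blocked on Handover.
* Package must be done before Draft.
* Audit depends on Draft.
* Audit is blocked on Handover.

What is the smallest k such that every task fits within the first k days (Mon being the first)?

The precedence chain requires at least 3 distinct days.
With at most 1 per day and 5 tasks, at least 5 days are needed.
5 works (last occupied day: Fri): for example Handover=Mon; Deploy=Fri; Draft=Wed; Audit=Thu; Package=Tue.

5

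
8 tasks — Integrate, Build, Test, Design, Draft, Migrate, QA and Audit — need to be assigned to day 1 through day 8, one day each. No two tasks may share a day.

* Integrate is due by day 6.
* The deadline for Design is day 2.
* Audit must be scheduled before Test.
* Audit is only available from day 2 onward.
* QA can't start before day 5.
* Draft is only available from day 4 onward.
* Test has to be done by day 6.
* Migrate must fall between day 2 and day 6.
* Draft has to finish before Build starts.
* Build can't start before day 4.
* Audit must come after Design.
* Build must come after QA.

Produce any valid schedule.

Audit=day 3, Build=day 8, Migrate=day 2, Draft=day 7, Design=day 1, Test=day 4, Integrate=day 6, QA=day 5

Checking: Draft(day 7) before Build(day 8); Design(day 1) before Audit(day 3); Audit(day 3) before Test(day 4); QA(day 5) before Build(day 8); Integrate=day 6 in [day 1,day 6]; Audit=day 3 in [day 2,day 8]; Design=day 1 in [day 1,day 2]; Draft=day 7 in [day 4,day 8]; QA=day 5 in [day 5,day 8]; Build=day 8 in [day 4,day 8]; Test=day 4 in [day 1,day 6]; Migrate=day 2 in [day 2,day 6]; max 1 per day (cap 1).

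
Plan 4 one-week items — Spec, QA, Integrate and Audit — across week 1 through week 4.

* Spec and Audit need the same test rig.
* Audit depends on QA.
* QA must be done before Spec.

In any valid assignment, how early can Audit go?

Precedence pushes Audit to at least week 2.
Audit at week 2 is achievable: Integrate -> week 1, Audit -> week 2, QA -> week 1, Spec -> week 3.

week 2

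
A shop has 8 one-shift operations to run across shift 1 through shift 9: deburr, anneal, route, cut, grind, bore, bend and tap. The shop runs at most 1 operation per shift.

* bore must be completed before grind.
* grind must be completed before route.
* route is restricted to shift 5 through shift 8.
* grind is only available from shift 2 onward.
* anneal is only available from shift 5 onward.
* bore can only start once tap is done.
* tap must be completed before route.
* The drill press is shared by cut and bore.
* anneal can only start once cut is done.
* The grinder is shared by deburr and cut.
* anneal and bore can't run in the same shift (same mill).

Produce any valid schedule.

deburr=shift 7; cut=shift 4; route=shift 5; grind=shift 3; bore=shift 2; bend=shift 8; anneal=shift 6; tap=shift 1

Checking: cut(shift 4) before anneal(shift 6); bore(shift 2) before grind(shift 3); tap(shift 1) before bore(shift 2); tap(shift 1) before route(shift 5); grind(shift 3) before route(shift 5); deburr(shift 7) != cut(shift 4); anneal(shift 6) != bore(shift 2); cut(shift 4) != bore(shift 2); grind=shift 3 in [shift 2,shift 9]; anneal=shift 6 in [shift 5,shift 9]; route=shift 5 in [shift 5,shift 8]; max 1 per shift (cap 1).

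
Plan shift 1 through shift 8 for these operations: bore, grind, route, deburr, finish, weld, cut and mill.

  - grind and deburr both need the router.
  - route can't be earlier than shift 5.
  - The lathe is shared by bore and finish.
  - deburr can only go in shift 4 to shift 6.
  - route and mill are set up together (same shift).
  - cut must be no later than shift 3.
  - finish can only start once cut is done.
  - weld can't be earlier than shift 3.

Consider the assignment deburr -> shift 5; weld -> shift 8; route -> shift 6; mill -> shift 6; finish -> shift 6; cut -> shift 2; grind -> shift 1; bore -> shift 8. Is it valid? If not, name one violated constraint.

grind and deburr both need the router — holds.
route and mill are set up together (same shift) — holds.
The lathe is shared by bore and finish — holds.
route can't be earlier than shift 5 — holds.
weld can't be earlier than shift 3 — holds.
finish can only start once cut is done — holds.
deburr can only go in shift 4 to shift 6 — holds.
cut must be no later than shift 3 — holds.

Yes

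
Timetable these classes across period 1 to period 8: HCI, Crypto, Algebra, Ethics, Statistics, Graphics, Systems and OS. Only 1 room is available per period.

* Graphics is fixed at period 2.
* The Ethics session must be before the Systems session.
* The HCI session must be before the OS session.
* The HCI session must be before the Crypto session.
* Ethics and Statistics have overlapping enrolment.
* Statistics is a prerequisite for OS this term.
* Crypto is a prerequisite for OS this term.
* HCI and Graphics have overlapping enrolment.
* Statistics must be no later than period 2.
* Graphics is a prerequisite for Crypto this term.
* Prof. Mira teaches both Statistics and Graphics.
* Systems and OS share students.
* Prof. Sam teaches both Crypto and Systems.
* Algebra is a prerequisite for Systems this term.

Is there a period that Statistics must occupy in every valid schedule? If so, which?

period 1

Statistics's window is period 1–period 2.
Graphics is fixed at period 2, and Statistics can't share a period with Graphics.
So Statistics must be period 1.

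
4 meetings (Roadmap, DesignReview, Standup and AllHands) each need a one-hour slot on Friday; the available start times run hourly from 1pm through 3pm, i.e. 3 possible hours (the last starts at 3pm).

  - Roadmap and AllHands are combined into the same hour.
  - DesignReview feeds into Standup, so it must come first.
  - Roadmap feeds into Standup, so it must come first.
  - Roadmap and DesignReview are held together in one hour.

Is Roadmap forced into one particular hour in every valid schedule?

No

Roadmap can be 1pm (e.g. Standup in 2pm; AllHands in 1pm; Roadmap in 1pm; DesignReview in 1pm) or 2pm (e.g. Roadmap=2pm; AllHands=2pm; DesignReview=2pm; Standup=3pm).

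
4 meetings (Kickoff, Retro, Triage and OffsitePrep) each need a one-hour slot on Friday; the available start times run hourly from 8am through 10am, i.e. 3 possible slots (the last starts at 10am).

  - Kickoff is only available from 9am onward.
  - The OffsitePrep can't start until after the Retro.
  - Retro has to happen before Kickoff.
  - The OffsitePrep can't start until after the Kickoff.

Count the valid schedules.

Enumerating: Triage -> 8am; OffsitePrep -> 10am; Retro -> 8am; Kickoff -> 9am | Kickoff -> 9am; OffsitePrep -> 10am; Triage -> 9am; Retro -> 8am | OffsitePrep -> 10am, Retro -> 8am, Kickoff -> 9am, Triage -> 10am.

3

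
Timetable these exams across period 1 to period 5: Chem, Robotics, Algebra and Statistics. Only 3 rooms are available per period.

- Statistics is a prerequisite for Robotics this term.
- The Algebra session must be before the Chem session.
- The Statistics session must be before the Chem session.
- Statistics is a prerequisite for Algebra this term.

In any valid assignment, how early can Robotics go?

period 2

Precedence pushes Robotics to at least period 2.
Robotics at period 2 is achievable: Algebra in period 2, Chem in period 3, Statistics in period 1, Robotics in period 2.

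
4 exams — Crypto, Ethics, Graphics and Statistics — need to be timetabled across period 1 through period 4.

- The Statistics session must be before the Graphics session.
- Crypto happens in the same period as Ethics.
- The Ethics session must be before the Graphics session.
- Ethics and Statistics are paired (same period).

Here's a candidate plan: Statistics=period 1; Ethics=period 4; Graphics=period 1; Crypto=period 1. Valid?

Crypto happens in the same period as Ethics — violated.
The Statistics session must be before the Graphics session — violated.
Ethics and Statistics are paired (same period) — violated.
The Ethics session must be before the Graphics session — violated.

No — it violates: The Ethics session must be before the Graphics session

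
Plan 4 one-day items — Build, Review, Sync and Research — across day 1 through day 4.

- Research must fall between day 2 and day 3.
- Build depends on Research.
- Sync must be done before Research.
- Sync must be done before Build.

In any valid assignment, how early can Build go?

Precedence pushes Build to at least day 3.
Build at day 3 is achievable: Sync -> day 1, Research -> day 2, Review -> day 1, Build -> day 3.

day 3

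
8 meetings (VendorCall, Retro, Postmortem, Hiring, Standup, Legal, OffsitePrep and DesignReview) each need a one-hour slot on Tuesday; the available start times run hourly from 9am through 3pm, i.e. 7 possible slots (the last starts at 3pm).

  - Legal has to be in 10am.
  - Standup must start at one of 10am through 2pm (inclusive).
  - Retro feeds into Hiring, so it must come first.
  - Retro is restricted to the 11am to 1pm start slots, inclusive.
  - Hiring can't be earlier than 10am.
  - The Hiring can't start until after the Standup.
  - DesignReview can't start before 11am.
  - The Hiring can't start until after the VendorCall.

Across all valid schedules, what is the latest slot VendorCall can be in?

Downstream work caps VendorCall at 2pm.
VendorCall at 2pm is achievable: Standup -> 10am, VendorCall -> 2pm, Retro -> 11am, Legal -> 10am, Postmortem -> 9am, OffsitePrep -> 9am, DesignReview -> 11am, Hiring -> 3pm.

2pm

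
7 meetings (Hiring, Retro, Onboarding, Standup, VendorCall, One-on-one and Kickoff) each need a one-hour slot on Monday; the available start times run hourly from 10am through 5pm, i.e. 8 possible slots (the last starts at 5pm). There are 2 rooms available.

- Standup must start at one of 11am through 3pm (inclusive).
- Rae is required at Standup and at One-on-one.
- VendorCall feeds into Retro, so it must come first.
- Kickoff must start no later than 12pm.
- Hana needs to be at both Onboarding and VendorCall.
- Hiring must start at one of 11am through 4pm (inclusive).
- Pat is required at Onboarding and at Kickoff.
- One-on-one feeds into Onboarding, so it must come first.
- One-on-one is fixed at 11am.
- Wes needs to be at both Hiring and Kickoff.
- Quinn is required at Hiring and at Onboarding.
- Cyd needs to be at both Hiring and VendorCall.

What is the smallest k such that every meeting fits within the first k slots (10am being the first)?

The precedence chain requires at least 2 distinct slots.
With at most 2 per slot and 7 meetings, at least 4 slots are needed.
Propagating the time windows through the other constraints, Onboarding can't land before 12pm — that is slot 3 counting from 10am — so the schedule must run through at least 3 slots.
4 works (last occupied slot: 1pm): for example Standup -> 12pm; Kickoff -> 10am; Retro -> 12pm; Onboarding -> 1pm; VendorCall -> 10am; Hiring -> 11am; One-on-one -> 11am.

4 slots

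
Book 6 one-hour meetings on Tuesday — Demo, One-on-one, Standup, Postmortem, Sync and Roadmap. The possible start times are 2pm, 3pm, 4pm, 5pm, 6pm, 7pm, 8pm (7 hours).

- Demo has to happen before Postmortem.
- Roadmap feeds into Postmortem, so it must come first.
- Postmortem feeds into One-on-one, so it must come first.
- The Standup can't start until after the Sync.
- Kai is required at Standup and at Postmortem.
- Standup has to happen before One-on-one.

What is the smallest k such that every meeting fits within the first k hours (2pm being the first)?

The precedence chain requires at least 3 distinct hours.
Could 3 hours be enough, i.e. nothing placed later than 4pm? No: Postmortem must come after Roadmap (at 2pm or later) → {3pm, 4pm}; Standup must come after Sync (at 2pm or later) → {3pm, 4pm}; One-on-one must come after Standup (at 3pm or later) → {4pm}; Standup must come before One-on-one (at 4pm or earlier) → {3pm}; Postmortem must come before One-on-one (at 4pm or earlier) → {3pm}; Postmortem can't share with Standup (3pm) → nothing is left.
So 3 hours is not enough.
4 works (last occupied hour: 5pm): for example Sync=2pm; Roadmap=2pm; Demo=2pm; Postmortem=3pm; One-on-one=5pm; Standup=4pm.

4 hours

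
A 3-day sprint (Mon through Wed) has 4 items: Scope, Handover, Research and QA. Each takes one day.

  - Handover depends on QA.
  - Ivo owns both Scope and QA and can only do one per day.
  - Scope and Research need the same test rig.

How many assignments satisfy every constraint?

12

Splitting on Scope: it can be Mon (2), Tue (4), Wed (6). Listing each branch's schedules as (Handover, Research, QA):
Scope=Mon: (Wed,Tue,Tue) (Wed,Wed,Tue) — 2.
Scope=Tue: (Tue,Mon,Mon) (Tue,Wed,Mon) (Wed,Mon,Mon) (Wed,Wed,Mon) — 4.
Scope=Wed: (Tue,Mon,Mon) (Tue,Tue,Mon) (Wed,Mon,Mon) (Wed,Mon,Tue) (Wed,Tue,Mon) (Wed,Tue,Tue) — 6.
Summing: 2 + 4 + 6 = 12.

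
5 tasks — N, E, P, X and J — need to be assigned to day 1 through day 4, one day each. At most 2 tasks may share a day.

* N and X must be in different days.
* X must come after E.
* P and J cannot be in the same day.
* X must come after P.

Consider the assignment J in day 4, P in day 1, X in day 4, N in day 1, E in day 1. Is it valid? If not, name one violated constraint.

No. At most 2 tasks may share a day is not satisfied.

At most 2 tasks may share a day — violated.
X must come after P — holds.
N and X must be in different days — holds.
P and J cannot be in the same day — holds.
X must come after E — holds.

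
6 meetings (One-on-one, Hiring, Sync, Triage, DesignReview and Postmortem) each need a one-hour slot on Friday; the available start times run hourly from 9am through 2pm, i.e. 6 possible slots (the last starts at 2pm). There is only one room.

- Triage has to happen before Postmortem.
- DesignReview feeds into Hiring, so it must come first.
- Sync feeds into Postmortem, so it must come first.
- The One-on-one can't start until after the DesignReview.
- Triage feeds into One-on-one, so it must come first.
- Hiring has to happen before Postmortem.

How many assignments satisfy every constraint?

Splitting on One-on-one: it can be 11am (4), 12pm (9), 1pm (12), 2pm (12). Listing each branch's schedules as (Hiring, Sync, Triage, DesignReview, Postmortem):
One-on-one=11am: (12pm,1pm,9am,10am,2pm) (12pm,1pm,10am,9am,2pm) (1pm,12pm,9am,10am,2pm) (1pm,12pm,10am,9am,2pm) — 4.
One-on-one=12pm: (10am,1pm,11am,9am,2pm) (11am,1pm,9am,10am,2pm) (11am,1pm,10am,9am,2pm) (1pm,9am,10am,11am,2pm) (1pm,9am,11am,10am,2pm) (1pm,10am,9am,11am,2pm) (1pm,10am,11am,9am,2pm) (1pm,11am,9am,10am,2pm) (1pm,11am,10am,9am,2pm) — 9.
One-on-one=1pm: (10am,11am,12pm,9am,2pm) (10am,12pm,11am,9am,2pm) (11am,9am,12pm,10am,2pm) (11am,10am,12pm,9am,2pm) (11am,12pm,9am,10am,2pm) (11am,12pm,10am,9am,2pm) (12pm,9am,10am,11am,2pm) (12pm,9am,11am,10am,2pm) (12pm,10am,9am,11am,2pm) (12pm,10am,11am,9am,2pm) (12pm,11am,9am,10am,2pm) (12pm,11am,10am,9am,2pm) — 12.
One-on-one=2pm: (10am,11am,12pm,9am,1pm) (10am,12pm,11am,9am,1pm) (11am,9am,12pm,10am,1pm) (11am,10am,12pm,9am,1pm) (11am,12pm,9am,10am,1pm) (11am,12pm,10am,9am,1pm) (12pm,9am,10am,11am,1pm) (12pm,9am,11am,10am,1pm) (12pm,10am,9am,11am,1pm) (12pm,10am,11am,9am,1pm) (12pm,11am,9am,10am,1pm) (12pm,11am,10am,9am,1pm) — 12.
Summing: 4 + 9 + 12 + 12 = 37.

37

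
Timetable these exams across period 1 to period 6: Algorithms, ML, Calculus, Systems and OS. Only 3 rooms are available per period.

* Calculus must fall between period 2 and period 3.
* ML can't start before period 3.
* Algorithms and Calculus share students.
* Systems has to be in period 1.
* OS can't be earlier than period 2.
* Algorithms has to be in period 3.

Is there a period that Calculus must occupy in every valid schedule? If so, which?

period 2

Calculus's window is period 2–period 3.
Algorithms is fixed at period 3, and Calculus can't share a period with Algorithms.
So Calculus must be period 2.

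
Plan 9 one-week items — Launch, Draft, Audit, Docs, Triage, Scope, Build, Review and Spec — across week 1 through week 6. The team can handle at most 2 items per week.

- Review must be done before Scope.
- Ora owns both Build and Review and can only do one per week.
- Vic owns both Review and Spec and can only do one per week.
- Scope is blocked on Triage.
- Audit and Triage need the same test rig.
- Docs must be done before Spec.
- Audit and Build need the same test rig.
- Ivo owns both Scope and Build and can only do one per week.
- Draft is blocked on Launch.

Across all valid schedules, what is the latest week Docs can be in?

week 5

Downstream work caps Docs at week 5.
Docs at week 5 is achievable: Audit=week 3, Scope=week 2, Build=week 4, Launch=week 2, Triage=week 1, Draft=week 3, Spec=week 6, Docs=week 5, Review=week 1.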